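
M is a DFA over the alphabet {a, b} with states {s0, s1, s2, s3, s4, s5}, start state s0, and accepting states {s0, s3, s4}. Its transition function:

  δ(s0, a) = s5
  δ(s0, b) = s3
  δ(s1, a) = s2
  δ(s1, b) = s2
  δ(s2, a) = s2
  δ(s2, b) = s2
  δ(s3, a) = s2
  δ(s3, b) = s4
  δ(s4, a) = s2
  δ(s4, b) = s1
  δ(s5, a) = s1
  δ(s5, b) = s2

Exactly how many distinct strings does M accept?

3

The useful subgraph on states {s0, s3, s4} is acyclic, so L(M) is finite; the longest accepting path visits 3 useful states, giving maximum string length 2.
Counting accepting paths from s0 by length: 1 of length 0, 1 of length 1, 1 of length 2. Total 3.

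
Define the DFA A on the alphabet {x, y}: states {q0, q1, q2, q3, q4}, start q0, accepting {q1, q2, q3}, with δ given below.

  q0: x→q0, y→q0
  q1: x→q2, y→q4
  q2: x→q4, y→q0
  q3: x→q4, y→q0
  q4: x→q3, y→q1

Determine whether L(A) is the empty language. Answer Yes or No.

The states reachable from the start state are {q0}.
None of the accepting states {q1, q2, q3} is reachable, so no string is accepted and L(A) = ∅.

Yes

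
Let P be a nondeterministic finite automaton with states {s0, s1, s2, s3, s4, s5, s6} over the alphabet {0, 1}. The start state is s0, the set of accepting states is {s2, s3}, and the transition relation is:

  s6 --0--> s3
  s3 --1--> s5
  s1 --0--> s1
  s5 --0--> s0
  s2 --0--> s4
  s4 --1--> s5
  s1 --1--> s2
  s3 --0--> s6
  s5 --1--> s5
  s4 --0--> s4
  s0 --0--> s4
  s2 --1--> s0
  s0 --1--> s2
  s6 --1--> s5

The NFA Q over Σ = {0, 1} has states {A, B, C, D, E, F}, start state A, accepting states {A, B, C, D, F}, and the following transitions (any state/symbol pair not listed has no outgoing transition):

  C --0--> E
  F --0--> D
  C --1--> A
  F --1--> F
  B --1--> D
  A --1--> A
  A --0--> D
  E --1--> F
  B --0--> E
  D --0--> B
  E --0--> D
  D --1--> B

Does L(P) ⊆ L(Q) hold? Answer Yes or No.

Exploring the product automaton P × Q from the start pair (s0, A), following both machines on each input symbol, reaches 15 state pairs: (s0, A), (s4, D), (s2, A), (s4, B), (s5, B), (s4, E), (s5, D), (s0, E), (s5, F), (s0, B), (s2, F), (s0, D), (s2, D), (s0, F), (s2, B).
P accepts in {s2, s3} and Q accepts in {A, B, C, D, F}. The reachable pairs whose P-component is accepting are (s2, A), (s2, F), (s2, D), (s2, B); in each of them the Q-component is accepting too, so the product for L(P) \ L(Q) (P-component accepting, Q-component rejecting) has no reachable accepting pair and the difference is empty.
Hence every string in L(P) is also in L(Q).

Yes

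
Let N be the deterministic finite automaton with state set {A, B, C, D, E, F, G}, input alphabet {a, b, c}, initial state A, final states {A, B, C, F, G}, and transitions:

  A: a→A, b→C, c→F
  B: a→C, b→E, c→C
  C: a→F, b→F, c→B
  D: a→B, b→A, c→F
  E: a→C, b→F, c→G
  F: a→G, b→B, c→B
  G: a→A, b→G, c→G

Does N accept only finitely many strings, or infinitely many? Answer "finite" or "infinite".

State A is reachable from the start and can reach an accepting state, and it lies on the cycle A → A.
Traversing that cycle any number of times yields accepted strings of unbounded length, so the language is infinite.

infinite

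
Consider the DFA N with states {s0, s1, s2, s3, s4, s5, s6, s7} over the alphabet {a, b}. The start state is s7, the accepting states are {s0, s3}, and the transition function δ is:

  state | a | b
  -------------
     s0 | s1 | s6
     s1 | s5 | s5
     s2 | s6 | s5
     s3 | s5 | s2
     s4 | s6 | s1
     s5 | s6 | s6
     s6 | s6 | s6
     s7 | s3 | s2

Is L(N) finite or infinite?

The useful states (reachable from s7 and able to reach an accepting state) are {s3, s7}.
Restricted to these states the transition graph has no cycle, so every accepting path has bounded length and L is finite.

finite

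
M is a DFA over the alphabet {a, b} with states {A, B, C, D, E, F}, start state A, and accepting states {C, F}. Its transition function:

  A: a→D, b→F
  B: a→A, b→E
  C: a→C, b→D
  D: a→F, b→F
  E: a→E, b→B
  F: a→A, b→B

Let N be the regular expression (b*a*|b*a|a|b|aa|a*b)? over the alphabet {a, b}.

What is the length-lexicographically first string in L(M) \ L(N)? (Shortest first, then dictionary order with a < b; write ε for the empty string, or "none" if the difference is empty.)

The string bab is accepted by M but not by N.
No shorter string lies in the difference, and bab is the lexicographically first length-3 string in L(M) \ L(N).

bab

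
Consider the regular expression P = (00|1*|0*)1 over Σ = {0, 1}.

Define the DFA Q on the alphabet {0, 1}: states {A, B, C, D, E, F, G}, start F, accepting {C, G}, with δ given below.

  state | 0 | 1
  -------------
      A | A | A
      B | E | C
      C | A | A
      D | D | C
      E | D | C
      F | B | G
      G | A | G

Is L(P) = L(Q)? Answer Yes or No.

Yes

Converting the expression P to a DFA (subset construction, then merging equivalent states) gives the minimal DFA with states {p0, p1, p2, p3, p4}, start state p0, accepting states {p2, p3} and transitions p0: 0→p1, 1→p2; p1: 0→p1, 1→p3; p2: 0→p4, 1→p2; p3: 0→p4, 1→p4; p4: 0→p4, 1→p4.
Exploring the product automaton P × Q from the start pair (p0, F), following both machines on each input symbol, reaches 7 state pairs: (p0, F), (p1, B), (p2, G), (p1, E), (p3, C), (p4, A), (p1, D).
P accepts in {p2, p3} and Q accepts in {C, G}. In every reachable pair the two components are either both accepting — (p2, G), (p3, C) — or both non-accepting, so no string is accepted by exactly one of the machines: L(P) \ L(Q) and L(Q) \ L(P) are both empty.
Hence every string is accepted by P iff it is accepted by Q, and the two languages coincide.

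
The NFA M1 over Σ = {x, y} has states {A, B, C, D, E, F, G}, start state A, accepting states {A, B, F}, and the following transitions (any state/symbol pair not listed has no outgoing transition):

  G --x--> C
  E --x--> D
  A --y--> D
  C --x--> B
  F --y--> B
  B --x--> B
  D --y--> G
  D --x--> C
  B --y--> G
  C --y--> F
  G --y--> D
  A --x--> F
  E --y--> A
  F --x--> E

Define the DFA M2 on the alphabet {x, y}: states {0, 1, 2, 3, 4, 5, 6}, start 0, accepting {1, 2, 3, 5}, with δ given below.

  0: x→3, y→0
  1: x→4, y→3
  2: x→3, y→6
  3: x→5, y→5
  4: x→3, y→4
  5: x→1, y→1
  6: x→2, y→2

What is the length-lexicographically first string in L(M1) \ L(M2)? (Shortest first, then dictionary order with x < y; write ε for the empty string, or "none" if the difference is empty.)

The empty string ε is accepted by M1 but not by M2.
Since ε is the unique shortest string, it is the required witness.

ε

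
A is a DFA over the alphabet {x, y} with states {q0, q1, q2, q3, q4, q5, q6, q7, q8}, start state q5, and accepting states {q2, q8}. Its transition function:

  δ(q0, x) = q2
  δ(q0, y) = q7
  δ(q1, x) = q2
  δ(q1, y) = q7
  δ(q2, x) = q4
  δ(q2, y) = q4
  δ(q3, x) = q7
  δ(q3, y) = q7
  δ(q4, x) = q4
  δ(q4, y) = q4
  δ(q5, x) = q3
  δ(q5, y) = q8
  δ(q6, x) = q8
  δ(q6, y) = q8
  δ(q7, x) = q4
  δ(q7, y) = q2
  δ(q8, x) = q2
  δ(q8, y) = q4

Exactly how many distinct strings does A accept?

4

The useful subgraph on states {q2, q3, q5, q7, q8} is acyclic, so L(A) is finite; the longest accepting path visits 4 useful states, giving maximum string length 3.
Counting accepting paths from q5 by length: 1 of length 1, 1 of length 2, 2 of length 3. Total 4.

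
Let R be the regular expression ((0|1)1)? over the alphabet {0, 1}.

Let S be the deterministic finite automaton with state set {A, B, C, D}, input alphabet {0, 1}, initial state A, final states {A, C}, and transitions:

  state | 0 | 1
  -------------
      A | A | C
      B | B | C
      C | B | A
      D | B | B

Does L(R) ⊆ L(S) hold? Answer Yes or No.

Converting the expression R to a DFA (subset construction, then merging equivalent states) gives the minimal DFA with states {r0, r1, r2, r3}, start state r0, accepting states {r0, r3} and transitions r0: 0→r1, 1→r1; r1: 0→r2, 1→r3; r2: 0→r2, 1→r2; r3: 0→r2, 1→r2.
Exploring the product automaton R × S from the start pair (r0, A), following both machines on each input symbol, reaches 8 state pairs: (r0, A), (r1, A), (r1, C), (r2, A), (r3, C), (r2, B), (r3, A), (r2, C).
R accepts in {r0, r3} and S accepts in {A, C}. The reachable pairs whose R-component is accepting are (r0, A), (r3, C), (r3, A); in each of them the S-component is accepting too, so the product for L(R) \ L(S) (R-component accepting, S-component rejecting) has no reachable accepting pair and the difference is empty.
Hence every string in L(R) is also in L(S).

Yes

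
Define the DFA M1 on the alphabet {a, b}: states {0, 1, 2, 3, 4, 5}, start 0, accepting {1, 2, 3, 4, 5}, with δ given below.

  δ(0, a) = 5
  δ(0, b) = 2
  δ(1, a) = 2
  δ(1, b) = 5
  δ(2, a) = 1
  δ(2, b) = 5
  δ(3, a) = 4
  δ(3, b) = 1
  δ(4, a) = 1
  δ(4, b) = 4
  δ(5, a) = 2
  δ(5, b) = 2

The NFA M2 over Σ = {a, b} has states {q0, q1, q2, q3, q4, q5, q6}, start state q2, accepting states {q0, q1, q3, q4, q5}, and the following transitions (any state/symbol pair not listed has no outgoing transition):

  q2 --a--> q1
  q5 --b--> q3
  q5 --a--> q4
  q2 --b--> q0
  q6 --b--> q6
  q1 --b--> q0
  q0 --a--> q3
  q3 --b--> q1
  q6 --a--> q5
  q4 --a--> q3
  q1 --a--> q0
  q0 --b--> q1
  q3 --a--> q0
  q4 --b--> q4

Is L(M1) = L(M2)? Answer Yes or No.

Exploring the product automaton M1 × M2 from the start pair (0, q2), following both machines on each input symbol, reaches 4 state pairs: (0, q2), (5, q1), (2, q0), (1, q3).
M1 accepts in {1, 2, 3, 4, 5} and M2 accepts in {q0, q1, q3, q4, q5}. In every reachable pair the two components are either both accepting — (5, q1), (2, q0), (1, q3) — or both non-accepting, so no string is accepted by exactly one of the machines: L(M1) \ L(M2) and L(M2) \ L(M1) are both empty.
Hence every string is accepted by M1 iff it is accepted by M2, and the two languages coincide.

Yes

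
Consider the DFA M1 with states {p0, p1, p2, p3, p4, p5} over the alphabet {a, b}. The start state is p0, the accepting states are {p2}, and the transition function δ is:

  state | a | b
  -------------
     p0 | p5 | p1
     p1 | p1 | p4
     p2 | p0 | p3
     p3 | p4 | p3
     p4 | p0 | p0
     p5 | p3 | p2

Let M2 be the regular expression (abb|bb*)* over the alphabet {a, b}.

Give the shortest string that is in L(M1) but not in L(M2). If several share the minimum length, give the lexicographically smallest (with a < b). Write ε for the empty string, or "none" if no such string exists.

The string ab is accepted by M1 but not by M2.
No shorter string lies in the difference, and ab is the lexicographically first length-2 string in L(M1) \ L(M2).

ab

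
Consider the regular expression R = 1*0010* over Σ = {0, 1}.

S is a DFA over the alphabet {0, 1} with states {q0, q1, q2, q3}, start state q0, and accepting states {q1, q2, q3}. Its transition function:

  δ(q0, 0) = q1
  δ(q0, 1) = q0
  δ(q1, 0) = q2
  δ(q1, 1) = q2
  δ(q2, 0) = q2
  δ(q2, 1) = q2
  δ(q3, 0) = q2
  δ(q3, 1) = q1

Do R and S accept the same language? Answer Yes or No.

No

The string 0 is accepted by S but rejected by R.
So L(R) ≠ L(S).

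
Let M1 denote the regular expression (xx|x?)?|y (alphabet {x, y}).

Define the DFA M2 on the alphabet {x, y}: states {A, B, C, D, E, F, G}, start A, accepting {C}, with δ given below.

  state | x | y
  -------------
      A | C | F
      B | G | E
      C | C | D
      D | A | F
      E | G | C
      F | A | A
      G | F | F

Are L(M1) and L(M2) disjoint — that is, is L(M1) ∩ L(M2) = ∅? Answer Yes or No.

No

The string x is accepted by both M1 and M2.
Hence L(M1) ∩ L(M2) ≠ ∅.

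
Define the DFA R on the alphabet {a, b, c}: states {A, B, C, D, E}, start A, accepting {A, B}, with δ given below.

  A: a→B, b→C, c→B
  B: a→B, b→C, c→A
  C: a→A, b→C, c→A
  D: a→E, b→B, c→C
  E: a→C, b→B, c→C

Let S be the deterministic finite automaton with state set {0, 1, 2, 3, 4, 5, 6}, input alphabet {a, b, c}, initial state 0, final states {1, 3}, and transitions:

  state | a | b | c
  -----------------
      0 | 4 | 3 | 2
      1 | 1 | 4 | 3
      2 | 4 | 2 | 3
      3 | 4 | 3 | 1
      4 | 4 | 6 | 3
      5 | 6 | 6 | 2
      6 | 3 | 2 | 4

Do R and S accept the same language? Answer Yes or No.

No

The empty string ε is accepted by R but rejected by S.
So L(R) ≠ L(S).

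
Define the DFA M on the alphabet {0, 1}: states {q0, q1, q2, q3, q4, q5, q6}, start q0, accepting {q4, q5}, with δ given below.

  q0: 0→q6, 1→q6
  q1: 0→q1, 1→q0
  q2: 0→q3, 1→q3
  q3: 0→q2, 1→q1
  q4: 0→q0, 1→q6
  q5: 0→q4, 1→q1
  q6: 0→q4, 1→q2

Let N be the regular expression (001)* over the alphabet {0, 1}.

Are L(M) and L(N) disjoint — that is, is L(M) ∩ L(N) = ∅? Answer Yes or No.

Yes

Converting the expression N to a DFA (subset construction, then merging equivalent states) gives the minimal DFA with states {n0, n1, n2, n3}, start state n0, accepting states {n0} and transitions n0: 0→n1, 1→n2; n1: 0→n3, 1→n2; n2: 0→n2, 1→n2; n3: 0→n2, 1→n0.
Exploring the product automaton M × N from the start pair (q0, n0), following both machines on each input symbol, reaches 12 state pairs: (q0, n0), (q6, n1), (q6, n2), (q4, n3), (q2, n2), (q4, n2), (q0, n2), (q6, n0), (q3, n2), (q4, n1), (q1, n2), (q0, n3).
M accepts in {q4, q5} and N accepts in {n0}; no reachable pair has both components accepting, so no string drives both machines to acceptance simultaneously and L(M) ∩ L(N) = ∅.
So no string is accepted by both, and the intersection is empty.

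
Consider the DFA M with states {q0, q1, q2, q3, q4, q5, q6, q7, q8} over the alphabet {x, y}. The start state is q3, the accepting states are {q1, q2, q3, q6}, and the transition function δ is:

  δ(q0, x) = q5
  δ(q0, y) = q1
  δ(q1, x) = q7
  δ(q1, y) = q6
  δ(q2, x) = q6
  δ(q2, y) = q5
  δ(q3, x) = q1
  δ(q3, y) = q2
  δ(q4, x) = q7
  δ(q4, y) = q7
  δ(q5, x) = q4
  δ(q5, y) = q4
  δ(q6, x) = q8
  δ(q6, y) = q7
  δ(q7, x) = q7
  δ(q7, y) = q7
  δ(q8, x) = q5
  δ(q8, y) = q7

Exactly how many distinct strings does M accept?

The useful subgraph on states {q1, q2, q3, q6} is acyclic, so L(M) is finite; the longest accepting path visits 3 useful states, giving maximum string length 2.
Counting accepting paths from q3 by length: 1 of length 0, 2 of length 1, 2 of length 2. Total 5.

5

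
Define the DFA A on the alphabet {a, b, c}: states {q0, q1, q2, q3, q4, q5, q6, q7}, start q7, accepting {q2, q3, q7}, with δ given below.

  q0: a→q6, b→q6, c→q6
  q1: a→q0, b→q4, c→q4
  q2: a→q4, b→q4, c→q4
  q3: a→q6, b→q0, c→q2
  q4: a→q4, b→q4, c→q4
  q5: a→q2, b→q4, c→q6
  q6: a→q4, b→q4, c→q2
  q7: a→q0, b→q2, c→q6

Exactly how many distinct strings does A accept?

The useful subgraph on states {q0, q2, q6, q7} is acyclic, so L(A) is finite; the longest accepting path visits 4 useful states, giving maximum string length 3.
Counting accepting paths from q7 by length: 1 of length 0, 1 of length 1, 1 of length 2, 3 of length 3. Total 6.

6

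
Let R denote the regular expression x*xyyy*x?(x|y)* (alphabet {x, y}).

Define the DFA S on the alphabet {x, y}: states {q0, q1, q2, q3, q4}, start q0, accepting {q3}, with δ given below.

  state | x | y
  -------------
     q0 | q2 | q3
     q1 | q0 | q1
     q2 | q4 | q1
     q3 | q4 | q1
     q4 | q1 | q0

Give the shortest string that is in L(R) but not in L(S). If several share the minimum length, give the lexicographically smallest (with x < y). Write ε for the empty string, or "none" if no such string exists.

xyy

The string xyy is accepted by R but not by S.
No shorter string lies in the difference, and xyy is the lexicographically first length-3 string in L(R) \ L(S).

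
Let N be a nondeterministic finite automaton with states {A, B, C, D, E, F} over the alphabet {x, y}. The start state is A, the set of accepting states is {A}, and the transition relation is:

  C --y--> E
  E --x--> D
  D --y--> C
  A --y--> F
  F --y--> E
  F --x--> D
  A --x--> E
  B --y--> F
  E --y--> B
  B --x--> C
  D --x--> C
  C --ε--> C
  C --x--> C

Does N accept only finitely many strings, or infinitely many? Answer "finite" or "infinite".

finite

The useful states (reachable from A and able to reach an accepting state) are {A}.
Restricted to these states the transition graph has no cycle, so every accepting path has bounded length and L is finite.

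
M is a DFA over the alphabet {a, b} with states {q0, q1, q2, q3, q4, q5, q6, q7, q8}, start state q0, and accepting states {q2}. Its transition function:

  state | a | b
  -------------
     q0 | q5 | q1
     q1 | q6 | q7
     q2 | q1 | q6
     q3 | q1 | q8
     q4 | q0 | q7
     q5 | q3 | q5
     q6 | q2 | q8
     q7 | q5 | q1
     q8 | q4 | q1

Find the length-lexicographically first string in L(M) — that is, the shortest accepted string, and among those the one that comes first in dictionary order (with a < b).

baa

A breadth-first search from q0 reaches an accepting state first via the path q0 → q1 → q6 → q2 on input baa.
No string of length < 3 is accepted (BFS exhausts all shorter strings without reaching an accepting state), and baa is the lexicographically least accepting string of length 3.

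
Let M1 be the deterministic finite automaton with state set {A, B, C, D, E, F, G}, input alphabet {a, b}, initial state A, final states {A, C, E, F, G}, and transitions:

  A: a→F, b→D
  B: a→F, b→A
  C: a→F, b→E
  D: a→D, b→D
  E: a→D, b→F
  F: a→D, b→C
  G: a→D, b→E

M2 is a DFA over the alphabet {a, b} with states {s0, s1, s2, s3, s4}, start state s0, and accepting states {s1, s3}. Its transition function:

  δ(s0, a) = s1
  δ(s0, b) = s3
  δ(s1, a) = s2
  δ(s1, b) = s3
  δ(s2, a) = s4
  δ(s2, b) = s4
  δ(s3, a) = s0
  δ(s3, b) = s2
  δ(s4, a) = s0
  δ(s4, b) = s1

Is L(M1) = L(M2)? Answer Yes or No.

The empty string ε is accepted by M1 but rejected by M2.
So L(M1) ≠ L(M2).

No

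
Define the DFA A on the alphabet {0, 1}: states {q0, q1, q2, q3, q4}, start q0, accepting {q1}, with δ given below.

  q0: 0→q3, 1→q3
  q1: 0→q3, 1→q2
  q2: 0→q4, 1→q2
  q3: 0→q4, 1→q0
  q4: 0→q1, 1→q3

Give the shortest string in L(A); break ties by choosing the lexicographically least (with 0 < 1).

000

A breadth-first search from q0 reaches an accepting state first via the path q0 → q3 → q4 → q1 on input 000.
No string of length < 3 is accepted (BFS exhausts all shorter strings without reaching an accepting state), and 000 is the lexicographically least accepting string of length 3.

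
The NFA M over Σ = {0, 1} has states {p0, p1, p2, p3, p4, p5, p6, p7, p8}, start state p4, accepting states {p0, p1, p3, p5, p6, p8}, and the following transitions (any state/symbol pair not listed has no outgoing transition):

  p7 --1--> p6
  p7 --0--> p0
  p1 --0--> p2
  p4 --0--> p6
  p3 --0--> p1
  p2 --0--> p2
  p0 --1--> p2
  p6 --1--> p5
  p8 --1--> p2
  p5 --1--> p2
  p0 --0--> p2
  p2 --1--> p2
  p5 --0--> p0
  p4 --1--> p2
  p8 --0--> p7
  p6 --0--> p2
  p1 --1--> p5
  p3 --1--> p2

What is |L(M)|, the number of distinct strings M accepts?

3

The useful subgraph on states {p0, p4, p5, p6} is acyclic, so L(M) is finite; the longest accepting path visits 4 useful states, giving maximum string length 3.
Counting accepting paths from p4 by length: 1 of length 1, 1 of length 2, 1 of length 3. Total 3.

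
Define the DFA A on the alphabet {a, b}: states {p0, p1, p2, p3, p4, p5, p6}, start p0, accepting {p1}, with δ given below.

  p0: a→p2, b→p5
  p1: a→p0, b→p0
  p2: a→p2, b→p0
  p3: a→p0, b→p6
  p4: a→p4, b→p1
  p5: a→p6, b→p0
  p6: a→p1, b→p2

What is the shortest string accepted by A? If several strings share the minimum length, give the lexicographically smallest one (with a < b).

baa

A breadth-first search from p0 reaches an accepting state first via the path p0 → p5 → p6 → p1 on input baa.
No string of length < 3 is accepted (BFS exhausts all shorter strings without reaching an accepting state), and baa is the lexicographically least accepting string of length 3.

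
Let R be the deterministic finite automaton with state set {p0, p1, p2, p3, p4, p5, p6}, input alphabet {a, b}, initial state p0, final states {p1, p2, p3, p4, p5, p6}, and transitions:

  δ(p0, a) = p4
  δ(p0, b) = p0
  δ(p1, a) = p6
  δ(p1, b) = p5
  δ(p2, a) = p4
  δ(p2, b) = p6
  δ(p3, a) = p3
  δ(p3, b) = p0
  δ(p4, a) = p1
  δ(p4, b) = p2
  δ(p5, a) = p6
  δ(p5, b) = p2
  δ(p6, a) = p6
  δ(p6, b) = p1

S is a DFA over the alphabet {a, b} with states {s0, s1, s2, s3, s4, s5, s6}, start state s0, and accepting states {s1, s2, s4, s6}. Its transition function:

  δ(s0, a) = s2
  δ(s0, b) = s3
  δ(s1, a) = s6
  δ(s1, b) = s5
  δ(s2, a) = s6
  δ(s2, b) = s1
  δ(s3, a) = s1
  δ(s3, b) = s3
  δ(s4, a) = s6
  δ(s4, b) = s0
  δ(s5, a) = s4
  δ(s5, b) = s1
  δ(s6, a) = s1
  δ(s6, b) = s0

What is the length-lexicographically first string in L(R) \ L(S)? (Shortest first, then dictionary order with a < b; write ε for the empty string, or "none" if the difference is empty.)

aab

The string aab is accepted by R but not by S.
No shorter string lies in the difference, and aab is the lexicographically first length-3 string in L(R) \ L(S).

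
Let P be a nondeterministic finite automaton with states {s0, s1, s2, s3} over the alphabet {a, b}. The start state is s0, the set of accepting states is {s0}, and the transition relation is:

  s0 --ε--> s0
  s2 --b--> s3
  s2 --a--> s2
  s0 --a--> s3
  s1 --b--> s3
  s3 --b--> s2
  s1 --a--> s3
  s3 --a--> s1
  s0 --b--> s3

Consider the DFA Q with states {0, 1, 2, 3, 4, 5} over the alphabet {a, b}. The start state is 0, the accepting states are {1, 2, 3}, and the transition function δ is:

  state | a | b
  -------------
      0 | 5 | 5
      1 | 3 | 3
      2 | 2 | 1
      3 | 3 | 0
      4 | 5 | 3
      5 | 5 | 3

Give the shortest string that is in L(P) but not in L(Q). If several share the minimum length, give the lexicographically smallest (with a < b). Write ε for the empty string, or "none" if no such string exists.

The empty string ε is accepted by P but not by Q.
Since ε is the unique shortest string, it is the required witness.

ε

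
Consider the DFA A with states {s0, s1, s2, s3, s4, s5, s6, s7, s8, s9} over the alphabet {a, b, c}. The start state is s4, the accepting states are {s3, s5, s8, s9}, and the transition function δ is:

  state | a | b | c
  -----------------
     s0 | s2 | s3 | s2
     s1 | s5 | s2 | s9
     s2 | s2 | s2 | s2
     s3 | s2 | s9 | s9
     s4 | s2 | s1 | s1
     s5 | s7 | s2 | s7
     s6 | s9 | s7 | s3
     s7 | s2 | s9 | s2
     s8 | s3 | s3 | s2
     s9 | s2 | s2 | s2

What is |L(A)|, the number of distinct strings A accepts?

8

The useful subgraph on states {s1, s4, s5, s7, s9} is acyclic, so L(A) is finite; the longest accepting path visits 5 useful states, giving maximum string length 4.
Counting accepting paths from s4 by length: 4 of length 2, 4 of length 4. Total 8.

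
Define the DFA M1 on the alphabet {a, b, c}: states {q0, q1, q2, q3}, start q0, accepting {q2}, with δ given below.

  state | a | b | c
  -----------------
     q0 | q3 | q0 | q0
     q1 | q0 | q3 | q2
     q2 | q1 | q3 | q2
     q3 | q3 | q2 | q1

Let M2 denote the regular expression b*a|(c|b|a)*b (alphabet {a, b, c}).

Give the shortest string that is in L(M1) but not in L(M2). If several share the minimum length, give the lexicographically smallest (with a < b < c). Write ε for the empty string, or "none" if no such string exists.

abc

The string abc is accepted by M1 but not by M2.
No shorter string lies in the difference, and abc is the lexicographically first length-3 string in L(M1) \ L(M2).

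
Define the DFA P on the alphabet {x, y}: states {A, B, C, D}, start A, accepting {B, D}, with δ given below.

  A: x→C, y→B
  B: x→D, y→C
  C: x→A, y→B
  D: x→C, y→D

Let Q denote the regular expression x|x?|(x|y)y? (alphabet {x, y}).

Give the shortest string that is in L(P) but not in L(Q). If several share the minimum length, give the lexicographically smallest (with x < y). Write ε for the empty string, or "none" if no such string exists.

The string yx is accepted by P but not by Q.
No shorter string lies in the difference, and yx is the lexicographically first length-2 string in L(P) \ L(Q).

yx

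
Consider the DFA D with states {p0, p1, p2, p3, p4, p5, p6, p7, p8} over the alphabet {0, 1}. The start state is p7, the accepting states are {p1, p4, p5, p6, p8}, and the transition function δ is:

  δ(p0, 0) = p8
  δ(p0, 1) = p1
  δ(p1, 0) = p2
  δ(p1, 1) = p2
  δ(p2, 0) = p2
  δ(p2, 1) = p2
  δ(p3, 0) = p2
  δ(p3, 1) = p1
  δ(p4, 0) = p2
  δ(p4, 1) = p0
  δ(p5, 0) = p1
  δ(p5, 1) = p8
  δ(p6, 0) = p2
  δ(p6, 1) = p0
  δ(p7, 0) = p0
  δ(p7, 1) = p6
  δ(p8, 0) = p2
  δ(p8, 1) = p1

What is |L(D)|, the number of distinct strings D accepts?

The useful subgraph on states {p0, p1, p6, p7, p8} is acyclic, so L(D) is finite; the longest accepting path visits 5 useful states, giving maximum string length 4.
Counting accepting paths from p7 by length: 1 of length 1, 2 of length 2, 3 of length 3, 1 of length 4. Total 7.

7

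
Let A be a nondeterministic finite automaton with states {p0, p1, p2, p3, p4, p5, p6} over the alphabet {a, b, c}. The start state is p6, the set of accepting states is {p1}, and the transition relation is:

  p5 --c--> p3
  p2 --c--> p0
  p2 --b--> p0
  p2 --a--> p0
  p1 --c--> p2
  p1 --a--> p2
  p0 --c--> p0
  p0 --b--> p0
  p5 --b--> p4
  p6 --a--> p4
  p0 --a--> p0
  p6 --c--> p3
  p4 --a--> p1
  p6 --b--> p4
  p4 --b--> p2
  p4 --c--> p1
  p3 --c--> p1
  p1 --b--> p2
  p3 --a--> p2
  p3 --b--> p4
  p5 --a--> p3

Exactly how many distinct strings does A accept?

The useful subgraph on states {p1, p3, p4, p6} is acyclic, so L(A) is finite; the longest accepting path visits 4 useful states, giving maximum string length 3.
Counting accepting paths from p6 by length: 5 of length 2, 2 of length 3. Total 7.

7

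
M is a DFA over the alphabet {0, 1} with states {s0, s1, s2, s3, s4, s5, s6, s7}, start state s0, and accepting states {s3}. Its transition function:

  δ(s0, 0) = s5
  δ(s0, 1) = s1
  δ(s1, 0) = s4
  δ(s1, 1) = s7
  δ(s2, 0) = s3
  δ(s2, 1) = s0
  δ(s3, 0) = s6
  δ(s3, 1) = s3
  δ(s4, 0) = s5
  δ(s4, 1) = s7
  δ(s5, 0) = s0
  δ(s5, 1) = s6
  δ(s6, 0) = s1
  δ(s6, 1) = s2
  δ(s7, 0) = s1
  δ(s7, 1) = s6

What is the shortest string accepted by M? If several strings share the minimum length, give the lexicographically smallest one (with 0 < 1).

A breadth-first search from s0 reaches an accepting state first via the path s0 → s5 → s6 → s2 → s3 on input 0110.
No string of length < 4 is accepted (BFS exhausts all shorter strings without reaching an accepting state), and 0110 is the lexicographically least accepting string of length 4.

0110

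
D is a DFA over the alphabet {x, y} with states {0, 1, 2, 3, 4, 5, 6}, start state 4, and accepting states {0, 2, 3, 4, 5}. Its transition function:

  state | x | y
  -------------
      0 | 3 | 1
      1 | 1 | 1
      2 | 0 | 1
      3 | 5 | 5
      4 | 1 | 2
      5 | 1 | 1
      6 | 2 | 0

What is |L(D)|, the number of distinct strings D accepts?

The useful subgraph on states {0, 2, 3, 4, 5} is acyclic, so L(D) is finite; the longest accepting path visits 5 useful states, giving maximum string length 4.
Counting accepting paths from 4 by length: 1 of length 0, 1 of length 1, 1 of length 2, 1 of length 3, 2 of length 4. Total 6.

6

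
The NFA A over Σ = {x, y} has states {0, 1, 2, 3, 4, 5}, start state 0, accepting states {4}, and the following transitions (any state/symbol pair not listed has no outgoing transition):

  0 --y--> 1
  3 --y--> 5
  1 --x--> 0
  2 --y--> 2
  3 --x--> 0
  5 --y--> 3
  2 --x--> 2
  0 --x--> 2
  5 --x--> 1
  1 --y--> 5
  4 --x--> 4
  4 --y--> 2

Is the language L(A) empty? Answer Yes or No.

Yes

The states reachable from the start state are {0, 1, 2, 3, 5}.
None of the accepting states {4} is reachable, so no string is accepted and L(A) = ∅.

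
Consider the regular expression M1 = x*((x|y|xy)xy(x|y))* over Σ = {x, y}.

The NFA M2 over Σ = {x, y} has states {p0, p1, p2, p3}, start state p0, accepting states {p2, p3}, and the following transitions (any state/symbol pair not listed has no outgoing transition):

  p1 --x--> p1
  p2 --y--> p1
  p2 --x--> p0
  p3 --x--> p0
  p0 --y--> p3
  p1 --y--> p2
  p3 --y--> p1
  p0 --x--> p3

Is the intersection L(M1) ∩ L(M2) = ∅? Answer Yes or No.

No

The string x is accepted by both M1 and M2.
Hence L(M1) ∩ L(M2) ≠ ∅.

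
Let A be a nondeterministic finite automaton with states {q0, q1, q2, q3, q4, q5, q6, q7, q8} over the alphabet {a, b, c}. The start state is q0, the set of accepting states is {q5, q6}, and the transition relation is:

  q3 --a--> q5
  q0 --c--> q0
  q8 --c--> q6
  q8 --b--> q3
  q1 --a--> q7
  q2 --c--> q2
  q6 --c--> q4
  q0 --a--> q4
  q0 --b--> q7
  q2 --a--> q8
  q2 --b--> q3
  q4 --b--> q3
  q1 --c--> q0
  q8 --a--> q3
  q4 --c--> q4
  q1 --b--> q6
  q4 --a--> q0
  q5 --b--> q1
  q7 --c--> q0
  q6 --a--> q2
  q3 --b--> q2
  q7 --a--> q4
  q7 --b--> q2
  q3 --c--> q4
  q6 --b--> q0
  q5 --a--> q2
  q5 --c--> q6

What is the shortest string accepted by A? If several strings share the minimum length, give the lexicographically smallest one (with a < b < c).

A breadth-first search from q0 reaches an accepting state first via the path q0 → q4 → q3 → q5 on input aba.
No string of length < 3 is accepted (BFS exhausts all shorter strings without reaching an accepting state), and aba is the lexicographically least accepting string of length 3.

aba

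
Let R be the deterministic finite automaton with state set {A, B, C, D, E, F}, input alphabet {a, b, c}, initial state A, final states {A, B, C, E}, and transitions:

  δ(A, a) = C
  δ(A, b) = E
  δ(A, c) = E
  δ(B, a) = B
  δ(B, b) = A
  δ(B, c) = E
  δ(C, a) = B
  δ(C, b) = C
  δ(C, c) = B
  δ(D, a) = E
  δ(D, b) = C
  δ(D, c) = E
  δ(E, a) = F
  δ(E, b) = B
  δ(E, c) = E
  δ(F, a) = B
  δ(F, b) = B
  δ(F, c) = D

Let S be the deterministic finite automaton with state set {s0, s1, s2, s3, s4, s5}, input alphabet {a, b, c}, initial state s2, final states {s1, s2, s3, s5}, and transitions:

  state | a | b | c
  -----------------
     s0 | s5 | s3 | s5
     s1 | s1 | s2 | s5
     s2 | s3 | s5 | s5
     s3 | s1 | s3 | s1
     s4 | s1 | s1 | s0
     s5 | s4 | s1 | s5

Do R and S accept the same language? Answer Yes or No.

Yes

Exploring the product automaton R × S from the start pair (A, s2), following both machines on each input symbol, reaches 6 state pairs: (A, s2), (C, s3), (E, s5), (B, s1), (F, s4), (D, s0).
R accepts in {A, B, C, E} and S accepts in {s1, s2, s3, s5}. In every reachable pair the two components are either both accepting — (A, s2), (C, s3), (E, s5), (B, s1) — or both non-accepting, so no string is accepted by exactly one of the machines: L(R) \ L(S) and L(S) \ L(R) are both empty.
Hence every string is accepted by R iff it is accepted by S, and the two languages coincide.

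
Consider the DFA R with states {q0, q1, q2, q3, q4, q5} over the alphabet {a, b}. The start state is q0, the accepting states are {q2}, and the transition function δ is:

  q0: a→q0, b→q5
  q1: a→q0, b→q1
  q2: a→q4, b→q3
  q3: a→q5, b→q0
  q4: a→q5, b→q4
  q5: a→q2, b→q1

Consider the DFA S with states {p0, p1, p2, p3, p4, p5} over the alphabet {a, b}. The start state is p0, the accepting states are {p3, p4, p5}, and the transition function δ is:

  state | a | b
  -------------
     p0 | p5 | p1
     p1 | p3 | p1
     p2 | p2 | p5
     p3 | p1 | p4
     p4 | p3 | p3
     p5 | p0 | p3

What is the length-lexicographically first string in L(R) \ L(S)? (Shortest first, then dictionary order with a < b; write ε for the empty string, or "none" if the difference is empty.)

aba

The string aba is accepted by R but not by S.
No shorter string lies in the difference, and aba is the lexicographically first length-3 string in L(R) \ L(S).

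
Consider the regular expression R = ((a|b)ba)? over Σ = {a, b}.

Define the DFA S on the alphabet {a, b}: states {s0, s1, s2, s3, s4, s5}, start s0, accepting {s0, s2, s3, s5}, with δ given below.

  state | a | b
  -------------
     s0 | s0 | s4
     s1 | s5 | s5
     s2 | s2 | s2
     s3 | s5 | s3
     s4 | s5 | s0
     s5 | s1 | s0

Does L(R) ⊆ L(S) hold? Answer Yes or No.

Converting the expression R to a DFA (subset construction, then merging equivalent states) gives the minimal DFA with states {r0, r1, r2, r3, r4}, start state r0, accepting states {r0, r4} and transitions r0: a→r1, b→r1; r1: a→r2, b→r3; r2: a→r2, b→r2; r3: a→r4, b→r2; r4: a→r2, b→r2.
Exploring the product automaton R × S from the start pair (r0, s0), following both machines on each input symbol, reaches 11 state pairs: (r0, s0), (r1, s0), (r1, s4), (r2, s0), (r3, s4), (r2, s5), (r3, s0), (r2, s4), (r4, s5), (r2, s1), (r4, s0).
R accepts in {r0, r4} and S accepts in {s0, s2, s3, s5}. The reachable pairs whose R-component is accepting are (r0, s0), (r4, s5), (r4, s0); in each of them the S-component is accepting too, so the product for L(R) \ L(S) (R-component accepting, S-component rejecting) has no reachable accepting pair and the difference is empty.
Hence every string in L(R) is also in L(S).

Yes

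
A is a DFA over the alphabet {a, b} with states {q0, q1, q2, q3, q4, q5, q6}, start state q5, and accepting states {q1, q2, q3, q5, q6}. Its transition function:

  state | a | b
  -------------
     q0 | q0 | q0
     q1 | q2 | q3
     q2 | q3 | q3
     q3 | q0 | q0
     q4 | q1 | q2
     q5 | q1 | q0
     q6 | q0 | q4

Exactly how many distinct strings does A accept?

6

The useful subgraph on states {q1, q2, q3, q5} is acyclic, so L(A) is finite; the longest accepting path visits 4 useful states, giving maximum string length 3.
Counting accepting paths from q5 by length: 1 of length 0, 1 of length 1, 2 of length 2, 2 of length 3. Total 6.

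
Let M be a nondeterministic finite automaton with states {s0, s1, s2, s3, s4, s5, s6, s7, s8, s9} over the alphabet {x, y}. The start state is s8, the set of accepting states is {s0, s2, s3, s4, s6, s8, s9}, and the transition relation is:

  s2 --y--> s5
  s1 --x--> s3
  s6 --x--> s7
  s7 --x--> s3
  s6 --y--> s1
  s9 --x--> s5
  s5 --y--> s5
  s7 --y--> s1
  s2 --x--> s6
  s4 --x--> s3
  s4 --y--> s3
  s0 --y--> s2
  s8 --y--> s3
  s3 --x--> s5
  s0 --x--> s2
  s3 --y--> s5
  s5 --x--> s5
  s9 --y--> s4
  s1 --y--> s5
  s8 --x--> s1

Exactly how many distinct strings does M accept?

3

The useful subgraph on states {s1, s3, s8} is acyclic, so L(M) is finite; the longest accepting path visits 3 useful states, giving maximum string length 2.
Counting accepting paths from s8 by length: 1 of length 0, 1 of length 1, 1 of length 2. Total 3.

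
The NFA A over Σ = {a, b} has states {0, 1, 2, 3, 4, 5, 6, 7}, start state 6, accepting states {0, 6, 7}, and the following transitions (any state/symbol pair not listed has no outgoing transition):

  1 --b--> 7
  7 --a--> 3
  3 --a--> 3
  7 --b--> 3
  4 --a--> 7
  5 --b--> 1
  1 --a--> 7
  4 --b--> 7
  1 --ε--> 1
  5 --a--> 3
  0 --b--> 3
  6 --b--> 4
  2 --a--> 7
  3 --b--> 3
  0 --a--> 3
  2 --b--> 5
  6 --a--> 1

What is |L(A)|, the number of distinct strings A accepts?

5

The useful subgraph on states {1, 4, 6, 7} is acyclic, so L(A) is finite; the longest accepting path visits 3 useful states, giving maximum string length 2.
Counting accepting paths from 6 by length: 1 of length 0, 4 of length 2. Total 5.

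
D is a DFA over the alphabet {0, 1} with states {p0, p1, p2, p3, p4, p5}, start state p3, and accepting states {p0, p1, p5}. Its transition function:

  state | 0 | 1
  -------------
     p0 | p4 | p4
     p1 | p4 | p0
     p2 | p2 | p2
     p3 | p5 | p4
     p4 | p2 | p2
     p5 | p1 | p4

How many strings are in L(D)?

The useful subgraph on states {p0, p1, p3, p5} is acyclic, so L(D) is finite; the longest accepting path visits 4 useful states, giving maximum string length 3.
Counting accepting paths from p3 by length: 1 of length 1, 1 of length 2, 1 of length 3. Total 3.

3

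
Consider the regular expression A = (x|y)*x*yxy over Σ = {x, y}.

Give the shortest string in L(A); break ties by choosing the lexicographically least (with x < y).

By inspection of the expression, no string of length less than 3 matches, and yxy is the lexicographically first match of length 3.

yxy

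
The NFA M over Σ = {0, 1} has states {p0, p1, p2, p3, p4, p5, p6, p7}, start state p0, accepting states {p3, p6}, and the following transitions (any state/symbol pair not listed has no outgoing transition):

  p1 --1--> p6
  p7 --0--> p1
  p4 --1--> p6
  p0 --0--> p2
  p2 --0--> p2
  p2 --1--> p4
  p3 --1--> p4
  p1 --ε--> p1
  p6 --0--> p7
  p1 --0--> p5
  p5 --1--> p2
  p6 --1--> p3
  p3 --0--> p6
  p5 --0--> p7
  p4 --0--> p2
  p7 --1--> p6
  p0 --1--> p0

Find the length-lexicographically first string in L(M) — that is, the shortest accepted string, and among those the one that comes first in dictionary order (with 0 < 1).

A breadth-first search from p0 reaches an accepting state first via the path p0 → p2 → p4 → p6 on input 011.
No string of length < 3 is accepted (BFS exhausts all shorter strings without reaching an accepting state), and 011 is the lexicographically least accepting string of length 3.

011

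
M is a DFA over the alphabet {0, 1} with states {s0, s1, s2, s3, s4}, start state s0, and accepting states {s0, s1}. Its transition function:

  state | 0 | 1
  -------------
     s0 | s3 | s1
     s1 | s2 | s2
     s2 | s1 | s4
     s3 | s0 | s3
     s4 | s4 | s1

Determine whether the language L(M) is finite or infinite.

State s1 is reachable from the start and can reach an accepting state, and it lies on the cycle s1 → s2 → s1.
Traversing that cycle any number of times yields accepted strings of unbounded length, so the language is infinite.

infinite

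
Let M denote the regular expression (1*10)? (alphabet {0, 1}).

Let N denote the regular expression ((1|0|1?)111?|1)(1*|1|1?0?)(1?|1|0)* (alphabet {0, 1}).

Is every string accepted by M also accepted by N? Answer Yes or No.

No

The empty string ε is in L(M) but not in L(N).
So L(M) ⊄ L(N).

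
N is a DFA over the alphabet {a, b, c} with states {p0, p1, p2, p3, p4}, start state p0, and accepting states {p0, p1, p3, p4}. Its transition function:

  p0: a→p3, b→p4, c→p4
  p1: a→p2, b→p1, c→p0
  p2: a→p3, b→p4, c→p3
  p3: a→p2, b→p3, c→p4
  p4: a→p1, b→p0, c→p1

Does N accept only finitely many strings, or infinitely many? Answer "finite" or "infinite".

State p3 is reachable from the start and can reach an accepting state, and it lies on the cycle p3 → p2 → p3.
Traversing that cycle any number of times yields accepted strings of unbounded length, so the language is infinite.

infinite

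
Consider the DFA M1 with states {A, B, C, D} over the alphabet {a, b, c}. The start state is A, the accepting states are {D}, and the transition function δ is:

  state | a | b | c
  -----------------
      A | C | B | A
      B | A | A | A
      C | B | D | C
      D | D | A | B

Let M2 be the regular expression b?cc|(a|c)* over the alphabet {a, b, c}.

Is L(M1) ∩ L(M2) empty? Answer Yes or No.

Converting the expression M2 to a DFA (subset construction, then merging equivalent states) gives the minimal DFA with states {r0, r1, r2, r3, r4, r5}, start state r0, accepting states {r0, r1, r5} and transitions r0: a→r1, b→r2, c→r1; r1: a→r1, b→r3, c→r1; r2: a→r3, b→r3, c→r4; r3: a→r3, b→r3, c→r3; r4: a→r3, b→r3, c→r5; r5: a→r3, b→r3, c→r3.
Exploring the product automaton M1 × M2 from the start pair (A, r0), following both machines on each input symbol, reaches 11 state pairs: (A, r0), (C, r1), (B, r2), (A, r1), (B, r1), (D, r3), (A, r3), (A, r4), (B, r3), (C, r3), (A, r5).
M1 accepts in {D} and M2 accepts in {r0, r1, r5}; no reachable pair has both components accepting, so no string drives both machines to acceptance simultaneously and L(M1) ∩ L(M2) = ∅.
So no string is accepted by both, and the intersection is empty.

Yes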